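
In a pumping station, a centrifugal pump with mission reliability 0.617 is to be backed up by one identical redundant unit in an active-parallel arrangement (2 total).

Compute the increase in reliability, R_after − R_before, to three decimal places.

R_before = 0.617
R_after = 1 − (1 − 0.617)^2 = 0.853
ΔR = 0.853 − 0.617 = 0.236

0.236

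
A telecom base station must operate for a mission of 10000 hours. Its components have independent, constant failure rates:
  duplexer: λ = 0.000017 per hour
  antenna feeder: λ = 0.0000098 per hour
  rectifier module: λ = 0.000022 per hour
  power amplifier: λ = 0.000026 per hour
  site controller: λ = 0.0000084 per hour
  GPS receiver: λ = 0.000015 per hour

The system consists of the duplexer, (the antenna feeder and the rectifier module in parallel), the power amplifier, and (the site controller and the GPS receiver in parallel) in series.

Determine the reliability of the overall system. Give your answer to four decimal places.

R(duplexer) = exp(−0.000017 × 10000) = 0.843665
R(antenna feeder) = exp(−0.0000098 × 10000) = 0.906649
R(rectifier module) = exp(−0.000022 × 10000) = 0.802519
R(power amplifier) = exp(−0.000026 × 10000) = 0.771052
R(site controller) = exp(−0.0000084 × 10000) = 0.919431
R(GPS receiver) = exp(−0.000015 × 10000) = 0.860708
Parallel (antenna feeder and rectifier module): 1 − (1 − 0.906649)(1 − 0.802519) = 0.981565
Parallel (site controller and GPS receiver): 1 − (1 − 0.919431)(1 − 0.860708) = 0.988777
Series (duplexer, [0.981565], power amplifier, and [0.988777]): 0.843665 × 0.981565 × 0.771052 × 0.988777 = 0.6314

0.6314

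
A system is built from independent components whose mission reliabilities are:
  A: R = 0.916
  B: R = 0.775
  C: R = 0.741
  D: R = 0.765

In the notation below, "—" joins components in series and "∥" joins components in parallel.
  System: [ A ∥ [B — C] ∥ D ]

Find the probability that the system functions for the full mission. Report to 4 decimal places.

0.9916

Series (B and C): 0.775000 × 0.741000 = 0.574275
Parallel (A, [0.574275], and D): 1 − (1 − 0.916000)(1 − 0.574275)(1 − 0.765000) = 0.9916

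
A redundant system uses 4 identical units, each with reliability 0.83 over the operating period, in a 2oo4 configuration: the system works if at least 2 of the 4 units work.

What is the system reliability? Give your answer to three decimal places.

R = Σ_{i=2}^{4} C(4,i) p^i (1−p)^{4−i} with p = 0.83
C(4,2)·0.83^2·0.17^2 = 0.11946
C(4,3)·0.83^3·0.17^1 = 0.38882
C(4,4)·0.83^4·0.17^0 = 0.47458
Sum = 0.983

0.983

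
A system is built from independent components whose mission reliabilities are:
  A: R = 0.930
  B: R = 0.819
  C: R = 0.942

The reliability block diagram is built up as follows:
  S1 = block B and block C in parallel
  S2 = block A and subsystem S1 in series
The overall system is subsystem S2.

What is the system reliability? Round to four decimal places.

0.9202

Parallel (B and C): 1 − (1 − 0.819000)(1 − 0.942000) = 0.989502
Series (A and [0.989502]): 0.930000 × 0.989502 = 0.9202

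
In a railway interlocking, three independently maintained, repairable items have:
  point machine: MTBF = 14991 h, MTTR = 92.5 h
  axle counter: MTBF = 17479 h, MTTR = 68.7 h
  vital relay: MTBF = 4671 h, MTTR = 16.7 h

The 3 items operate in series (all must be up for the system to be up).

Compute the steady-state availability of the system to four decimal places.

A(point machine) = MTBF/(MTBF+MTTR) = 14991/(14991+92.5) = 0.993867
A(axle counter) = MTBF/(MTBF+MTTR) = 17479/(17479+68.7) = 0.996085
A(vital relay) = MTBF/(MTBF+MTTR) = 4671/(4671+16.7) = 0.996437
Series availability: 0.993867 × 0.996085 × 0.996437 = 0.9864

0.9864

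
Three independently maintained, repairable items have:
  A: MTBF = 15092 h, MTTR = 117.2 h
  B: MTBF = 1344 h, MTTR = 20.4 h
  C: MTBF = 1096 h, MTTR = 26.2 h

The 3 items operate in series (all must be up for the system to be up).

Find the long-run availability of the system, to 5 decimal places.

0.95464

A(A) = MTBF/(MTBF+MTTR) = 15092/(15092+117.2) = 0.992294
A(B) = MTBF/(MTBF+MTTR) = 1344/(1344+20.4) = 0.985048
A(C) = MTBF/(MTBF+MTTR) = 1096/(1096+26.2) = 0.976653
Series availability: 0.992294 × 0.985048 × 0.976653 = 0.95464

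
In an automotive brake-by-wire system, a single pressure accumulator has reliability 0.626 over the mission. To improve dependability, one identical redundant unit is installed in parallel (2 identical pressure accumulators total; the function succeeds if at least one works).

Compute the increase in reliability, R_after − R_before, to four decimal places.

0.2341

R_before = 0.626
R_after = 1 − (1 − 0.626)^2 = 0.8601
ΔR = 0.8601 − 0.626 = 0.2341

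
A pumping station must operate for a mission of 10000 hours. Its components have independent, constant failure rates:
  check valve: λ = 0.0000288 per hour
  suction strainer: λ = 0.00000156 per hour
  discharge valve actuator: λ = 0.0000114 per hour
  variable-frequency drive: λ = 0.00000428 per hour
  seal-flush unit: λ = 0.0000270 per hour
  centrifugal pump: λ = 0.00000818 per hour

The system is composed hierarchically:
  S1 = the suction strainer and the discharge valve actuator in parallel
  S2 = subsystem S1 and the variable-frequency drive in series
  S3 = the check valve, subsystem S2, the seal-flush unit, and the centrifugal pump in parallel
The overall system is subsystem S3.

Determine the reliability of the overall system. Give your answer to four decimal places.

0.9998

R(check valve) = exp(−0.0000288 × 10000) = 0.749762
R(suction strainer) = exp(−0.00000156 × 10000) = 0.984521
R(discharge valve actuator) = exp(−0.0000114 × 10000) = 0.892258
R(variable-frequency drive) = exp(−0.00000428 × 10000) = 0.958103
R(seal-flush unit) = exp(−0.0000270 × 10000) = 0.763379
R(centrifugal pump) = exp(−0.00000818 × 10000) = 0.921456
Parallel (suction strainer and discharge valve actuator): 1 − (1 − 0.984521)(1 − 0.892258) = 0.998332
Series ([0.998332] and variable-frequency drive): 0.998332 × 0.958103 = 0.956505
Parallel (check valve, [0.956505], seal-flush unit, and centrifugal pump): 1 − (1 − 0.749762)(1 − 0.956505)(1 − 0.763379)(1 − 0.921456) = 0.9998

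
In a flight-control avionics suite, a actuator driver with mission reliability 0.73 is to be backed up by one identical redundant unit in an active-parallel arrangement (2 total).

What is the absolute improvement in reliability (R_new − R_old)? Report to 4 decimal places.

0.1971

R_before = 0.73
R_after = 1 − (1 − 0.73)^2 = 0.9271
ΔR = 0.9271 − 0.73 = 0.1971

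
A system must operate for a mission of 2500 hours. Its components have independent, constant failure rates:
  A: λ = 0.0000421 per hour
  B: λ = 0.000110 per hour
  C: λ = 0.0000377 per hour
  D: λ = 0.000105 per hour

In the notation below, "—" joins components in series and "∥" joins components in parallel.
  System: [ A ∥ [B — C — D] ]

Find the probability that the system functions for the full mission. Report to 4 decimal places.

0.9532

R(A) = exp(−0.0000421 × 2500) = 0.900099
R(B) = exp(−0.000110 × 2500) = 0.759572
R(C) = exp(−0.0000377 × 2500) = 0.910055
R(D) = exp(−0.000105 × 2500) = 0.769126
Series (B, C, and D): 0.759572 × 0.910055 × 0.769126 = 0.531660
Parallel (A and [0.531660]): 1 − (1 − 0.900099)(1 − 0.531660) = 0.9532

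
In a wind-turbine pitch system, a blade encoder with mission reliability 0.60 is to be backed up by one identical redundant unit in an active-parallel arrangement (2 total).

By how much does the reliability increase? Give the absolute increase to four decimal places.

0.2400

R_before = 0.60
R_after = 1 − (1 − 0.60)^2 = 0.8400
ΔR = 0.8400 − 0.60 = 0.2400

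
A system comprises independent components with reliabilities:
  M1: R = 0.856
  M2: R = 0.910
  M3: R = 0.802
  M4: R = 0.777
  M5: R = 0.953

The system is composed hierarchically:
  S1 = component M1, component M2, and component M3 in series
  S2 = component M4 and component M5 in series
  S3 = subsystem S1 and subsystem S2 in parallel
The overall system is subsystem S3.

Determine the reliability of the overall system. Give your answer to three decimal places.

Series (M1, M2, and M3): 0.85600 × 0.91000 × 0.80200 = 0.62473
Series (M4 and M5): 0.77700 × 0.95300 = 0.74048
Parallel ([0.62473] and [0.74048]): 1 − (1 − 0.62473)(1 − 0.74048) = 0.903

0.903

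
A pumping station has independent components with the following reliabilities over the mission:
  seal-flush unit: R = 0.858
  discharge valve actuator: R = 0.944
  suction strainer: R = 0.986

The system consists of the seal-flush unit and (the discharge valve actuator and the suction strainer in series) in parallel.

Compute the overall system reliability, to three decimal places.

0.990

Series (discharge valve actuator and suction strainer): 0.94400 × 0.98600 = 0.93078
Parallel (seal-flush unit and [0.93078]): 1 − (1 − 0.85800)(1 − 0.93078) = 0.990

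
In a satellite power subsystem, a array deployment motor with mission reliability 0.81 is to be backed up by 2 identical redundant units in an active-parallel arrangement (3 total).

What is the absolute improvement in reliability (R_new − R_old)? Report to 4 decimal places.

R_before = 0.81
R_after = 1 − (1 − 0.81)^3 = 0.9931
ΔR = 0.9931 − 0.81 = 0.1831

0.1831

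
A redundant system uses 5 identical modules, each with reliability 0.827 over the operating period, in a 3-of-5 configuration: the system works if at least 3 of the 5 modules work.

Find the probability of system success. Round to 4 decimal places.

R = Σ_{i=3}^{5} C(5,i) p^i (1−p)^{5−i} with p = 0.827
C(5,3)·0.827^3·0.173^2 = 0.169281
C(5,4)·0.827^4·0.173^1 = 0.404611
C(5,5)·0.827^5·0.173^0 = 0.386837
Sum = 0.9607

0.9607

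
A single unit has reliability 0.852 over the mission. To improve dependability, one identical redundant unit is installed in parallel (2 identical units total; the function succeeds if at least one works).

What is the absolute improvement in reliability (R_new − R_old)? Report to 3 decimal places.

0.126

R_before = 0.852
R_after = 1 − (1 − 0.852)^2 = 0.978
ΔR = 0.978 − 0.852 = 0.126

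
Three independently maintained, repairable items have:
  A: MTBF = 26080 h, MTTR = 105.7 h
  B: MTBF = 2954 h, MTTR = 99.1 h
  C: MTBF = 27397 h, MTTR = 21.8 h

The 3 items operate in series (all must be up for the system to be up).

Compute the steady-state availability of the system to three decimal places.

0.963

A(A) = MTBF/(MTBF+MTTR) = 26080/(26080+105.7) = 0.995963
A(B) = MTBF/(MTBF+MTTR) = 2954/(2954+99.1) = 0.967541
A(C) = MTBF/(MTBF+MTTR) = 27397/(27397+21.8) = 0.999205
Series availability: 0.995963 × 0.967541 × 0.999205 = 0.963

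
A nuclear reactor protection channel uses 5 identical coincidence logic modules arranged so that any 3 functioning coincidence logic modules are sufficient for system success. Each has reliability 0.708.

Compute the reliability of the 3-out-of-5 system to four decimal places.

0.8473

R = Σ_{i=3}^{5} C(5,i) p^i (1−p)^{5−i} with p = 0.708
C(5,3)·0.708^3·0.292^2 = 0.302598
C(5,4)·0.708^4·0.292^1 = 0.366848
C(5,5)·0.708^5·0.292^0 = 0.177896
Sum = 0.8473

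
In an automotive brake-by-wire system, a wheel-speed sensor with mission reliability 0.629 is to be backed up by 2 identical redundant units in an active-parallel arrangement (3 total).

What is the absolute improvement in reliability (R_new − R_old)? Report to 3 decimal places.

0.320

R_before = 0.629
R_after = 1 − (1 − 0.629)^3 = 0.949
ΔR = 0.949 − 0.629 = 0.320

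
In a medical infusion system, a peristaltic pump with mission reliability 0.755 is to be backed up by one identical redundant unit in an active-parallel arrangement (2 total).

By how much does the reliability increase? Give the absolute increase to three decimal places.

R_before = 0.755
R_after = 1 − (1 − 0.755)^2 = 0.940
ΔR = 0.940 − 0.755 = 0.185

0.185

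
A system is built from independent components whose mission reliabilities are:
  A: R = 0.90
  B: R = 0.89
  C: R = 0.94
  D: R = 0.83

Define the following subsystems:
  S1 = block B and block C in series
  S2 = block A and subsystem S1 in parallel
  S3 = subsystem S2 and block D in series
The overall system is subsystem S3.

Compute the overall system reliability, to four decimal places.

0.8164

Series (B and C): 0.890000 × 0.940000 = 0.836600
Parallel (A and [0.836600]): 1 − (1 − 0.900000)(1 − 0.836600) = 0.983660
Series ([0.983660] and D): 0.983660 × 0.830000 = 0.8164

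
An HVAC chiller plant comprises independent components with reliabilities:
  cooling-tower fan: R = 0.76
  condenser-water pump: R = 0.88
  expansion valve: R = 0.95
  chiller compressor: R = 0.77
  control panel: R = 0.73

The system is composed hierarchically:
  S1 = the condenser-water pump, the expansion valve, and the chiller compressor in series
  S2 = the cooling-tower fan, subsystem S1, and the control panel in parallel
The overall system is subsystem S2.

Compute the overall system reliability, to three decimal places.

0.977

Series (condenser-water pump, expansion valve, and chiller compressor): 0.88000 × 0.95000 × 0.77000 = 0.64372
Parallel (cooling-tower fan, [0.64372], and control panel): 1 − (1 − 0.76000)(1 − 0.64372)(1 − 0.73000) = 0.977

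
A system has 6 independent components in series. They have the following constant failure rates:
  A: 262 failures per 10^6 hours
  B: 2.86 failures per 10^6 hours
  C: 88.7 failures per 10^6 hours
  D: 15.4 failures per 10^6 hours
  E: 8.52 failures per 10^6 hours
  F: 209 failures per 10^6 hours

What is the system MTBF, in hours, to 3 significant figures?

Series of exponential components: λ_sys = Σ λ_i
λ_sys = 0.000262 + 0.00000286 + 0.0000887 + 0.0000154 + 0.00000852 + 0.000209 = 5.8648e-04 /h
MTBF = 1 / λ_sys = 1710 h

1710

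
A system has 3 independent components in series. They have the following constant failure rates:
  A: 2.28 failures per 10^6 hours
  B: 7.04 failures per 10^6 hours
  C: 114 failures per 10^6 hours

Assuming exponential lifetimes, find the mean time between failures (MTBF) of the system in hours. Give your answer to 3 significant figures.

Series of exponential components: λ_sys = Σ λ_i
λ_sys = 0.00000228 + 0.00000704 + 0.000114 = 1.2332e-04 /h
MTBF = 1 / λ_sys = 8110 h

8110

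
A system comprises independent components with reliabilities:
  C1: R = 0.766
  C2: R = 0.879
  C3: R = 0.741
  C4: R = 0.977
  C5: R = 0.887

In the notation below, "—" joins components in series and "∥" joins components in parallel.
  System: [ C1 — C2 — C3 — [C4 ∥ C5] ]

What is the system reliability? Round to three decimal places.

Parallel (C4 and C5): 1 − (1 − 0.97700)(1 − 0.88700) = 0.99740
Series (C1, C2, C3, and [0.99740]): 0.76600 × 0.87900 × 0.74100 × 0.99740 = 0.498

0.498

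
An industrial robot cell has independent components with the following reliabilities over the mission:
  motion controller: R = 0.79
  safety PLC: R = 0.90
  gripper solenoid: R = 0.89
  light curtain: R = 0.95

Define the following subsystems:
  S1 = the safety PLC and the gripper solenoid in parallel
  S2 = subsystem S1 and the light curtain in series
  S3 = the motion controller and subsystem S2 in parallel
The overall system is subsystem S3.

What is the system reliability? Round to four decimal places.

Parallel (safety PLC and gripper solenoid): 1 − (1 − 0.900000)(1 − 0.890000) = 0.989000
Series ([0.989000] and light curtain): 0.989000 × 0.950000 = 0.939550
Parallel (motion controller and [0.939550]): 1 − (1 − 0.790000)(1 − 0.939550) = 0.9873

0.9873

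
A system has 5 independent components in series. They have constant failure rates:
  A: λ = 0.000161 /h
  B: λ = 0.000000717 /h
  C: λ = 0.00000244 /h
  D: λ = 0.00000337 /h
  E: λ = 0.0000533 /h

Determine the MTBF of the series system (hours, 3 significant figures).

4530

Series of exponential components: λ_sys = Σ λ_i
λ_sys = 0.000161 + 0.000000717 + 0.00000244 + 0.00000337 + 0.0000533 = 2.2083e-04 /h
MTBF = 1 / λ_sys = 4530 h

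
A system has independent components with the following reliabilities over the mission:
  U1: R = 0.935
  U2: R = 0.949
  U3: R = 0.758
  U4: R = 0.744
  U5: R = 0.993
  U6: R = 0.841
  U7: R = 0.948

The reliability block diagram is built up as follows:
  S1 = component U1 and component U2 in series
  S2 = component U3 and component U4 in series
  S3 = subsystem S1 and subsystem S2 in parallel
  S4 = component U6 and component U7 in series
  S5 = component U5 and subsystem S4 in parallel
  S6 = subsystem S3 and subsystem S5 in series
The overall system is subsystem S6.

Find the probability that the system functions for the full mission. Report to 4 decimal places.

Series (U1 and U2): 0.935000 × 0.949000 = 0.887315
Series (U3 and U4): 0.758000 × 0.744000 = 0.563952
Parallel ([0.887315] and [0.563952]): 1 − (1 − 0.887315)(1 − 0.563952) = 0.950864
Series (U6 and U7): 0.841000 × 0.948000 = 0.797268
Parallel (U5 and [0.797268]): 1 − (1 − 0.993000)(1 − 0.797268) = 0.998581
Series ([0.950864] and [0.998581]): 0.950864 × 0.998581 = 0.9495

0.9495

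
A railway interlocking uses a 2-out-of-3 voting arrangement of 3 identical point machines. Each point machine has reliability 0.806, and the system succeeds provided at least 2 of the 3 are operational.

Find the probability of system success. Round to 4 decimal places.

0.9017

R = Σ_{i=2}^{3} C(3,i) p^i (1−p)^{3−i} with p = 0.806
C(3,2)·0.806^2·0.194^1 = 0.378088
C(3,3)·0.806^3·0.194^0 = 0.523607
Sum = 0.9017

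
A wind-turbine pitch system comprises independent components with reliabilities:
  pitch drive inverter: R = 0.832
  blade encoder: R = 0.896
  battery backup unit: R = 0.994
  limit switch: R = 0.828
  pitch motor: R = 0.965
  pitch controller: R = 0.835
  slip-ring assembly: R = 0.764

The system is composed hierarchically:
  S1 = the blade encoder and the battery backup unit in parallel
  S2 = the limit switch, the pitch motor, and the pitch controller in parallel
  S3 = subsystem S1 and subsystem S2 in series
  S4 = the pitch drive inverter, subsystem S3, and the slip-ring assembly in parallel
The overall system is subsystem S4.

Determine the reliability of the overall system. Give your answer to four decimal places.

0.9999

Parallel (blade encoder and battery backup unit): 1 − (1 − 0.896000)(1 − 0.994000) = 0.999376
Parallel (limit switch, pitch motor, and pitch controller): 1 − (1 − 0.828000)(1 − 0.965000)(1 − 0.835000) = 0.999007
Series ([0.999376] and [0.999007]): 0.999376 × 0.999007 = 0.998384
Parallel (pitch drive inverter, [0.998384], and slip-ring assembly): 1 − (1 − 0.832000)(1 − 0.998384)(1 − 0.764000) = 0.9999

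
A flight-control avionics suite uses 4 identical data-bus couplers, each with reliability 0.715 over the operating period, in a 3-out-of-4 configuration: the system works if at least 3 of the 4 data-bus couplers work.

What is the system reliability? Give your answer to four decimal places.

R = Σ_{i=3}^{4} C(4,i) p^i (1−p)^{4−i} with p = 0.715
C(4,3)·0.715^3·0.285^1 = 0.416699
C(4,4)·0.715^4·0.285^0 = 0.261351
Sum = 0.6781

0.6781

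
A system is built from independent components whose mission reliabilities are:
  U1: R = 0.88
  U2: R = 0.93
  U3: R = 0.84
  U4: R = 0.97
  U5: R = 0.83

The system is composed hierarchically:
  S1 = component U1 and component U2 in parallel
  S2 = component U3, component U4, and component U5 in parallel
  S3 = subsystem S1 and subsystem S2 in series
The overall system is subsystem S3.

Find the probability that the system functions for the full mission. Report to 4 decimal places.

0.9908

Parallel (U1 and U2): 1 − (1 − 0.880000)(1 − 0.930000) = 0.991600
Parallel (U3, U4, and U5): 1 − (1 − 0.840000)(1 − 0.970000)(1 − 0.830000) = 0.999184
Series ([0.991600] and [0.999184]): 0.991600 × 0.999184 = 0.9908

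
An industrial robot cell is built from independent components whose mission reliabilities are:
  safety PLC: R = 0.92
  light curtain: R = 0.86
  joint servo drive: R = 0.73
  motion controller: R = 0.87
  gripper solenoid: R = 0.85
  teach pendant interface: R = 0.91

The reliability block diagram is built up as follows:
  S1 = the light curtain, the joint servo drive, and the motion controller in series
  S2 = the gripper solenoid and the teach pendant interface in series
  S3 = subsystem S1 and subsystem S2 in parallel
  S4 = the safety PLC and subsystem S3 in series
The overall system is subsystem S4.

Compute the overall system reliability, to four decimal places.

Series (light curtain, joint servo drive, and motion controller): 0.860000 × 0.730000 × 0.870000 = 0.546186
Series (gripper solenoid and teach pendant interface): 0.850000 × 0.910000 = 0.773500
Parallel ([0.546186] and [0.773500]): 1 − (1 − 0.546186)(1 − 0.773500) = 0.897211
Series (safety PLC and [0.897211]): 0.920000 × 0.897211 = 0.8254

0.8254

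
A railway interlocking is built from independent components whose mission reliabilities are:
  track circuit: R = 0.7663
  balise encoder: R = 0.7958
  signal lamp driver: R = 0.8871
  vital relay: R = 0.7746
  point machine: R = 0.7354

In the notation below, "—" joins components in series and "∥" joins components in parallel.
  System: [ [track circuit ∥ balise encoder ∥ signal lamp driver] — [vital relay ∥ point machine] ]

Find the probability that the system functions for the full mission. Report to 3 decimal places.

Parallel (track circuit, balise encoder, and signal lamp driver): 1 − (1 − 0.76630)(1 − 0.79580)(1 − 0.88710) = 0.99461
Parallel (vital relay and point machine): 1 − (1 − 0.77460)(1 − 0.73540) = 0.94036
Series ([0.99461] and [0.94036]): 0.99461 × 0.94036 = 0.935

0.935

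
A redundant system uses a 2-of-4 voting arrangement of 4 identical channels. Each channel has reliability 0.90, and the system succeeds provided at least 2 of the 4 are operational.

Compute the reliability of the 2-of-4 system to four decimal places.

0.9963

R = Σ_{i=2}^{4} C(4,i) p^i (1−p)^{4−i} with p = 0.90
C(4,2)·0.90^2·0.10^2 = 0.048600
C(4,3)·0.90^3·0.10^1 = 0.291600
C(4,4)·0.90^4·0.10^0 = 0.656100
Sum = 0.9963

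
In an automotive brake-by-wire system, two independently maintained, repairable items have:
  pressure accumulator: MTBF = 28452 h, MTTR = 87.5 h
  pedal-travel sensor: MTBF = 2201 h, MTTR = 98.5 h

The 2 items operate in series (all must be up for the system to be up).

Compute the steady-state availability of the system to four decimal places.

0.9542

A(pressure accumulator) = MTBF/(MTBF+MTTR) = 28452/(28452+87.5) = 0.996934
A(pedal-travel sensor) = MTBF/(MTBF+MTTR) = 2201/(2201+98.5) = 0.957165
Series availability: 0.996934 × 0.957165 = 0.9542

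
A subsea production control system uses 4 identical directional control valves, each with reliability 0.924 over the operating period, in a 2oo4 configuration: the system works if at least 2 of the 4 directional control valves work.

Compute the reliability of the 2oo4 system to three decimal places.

0.998

R = Σ_{i=2}^{4} C(4,i) p^i (1−p)^{4−i} with p = 0.924
C(4,2)·0.924^2·0.076^2 = 0.02959
C(4,3)·0.924^3·0.076^1 = 0.23982
C(4,4)·0.924^4·0.076^0 = 0.72893
Sum = 0.998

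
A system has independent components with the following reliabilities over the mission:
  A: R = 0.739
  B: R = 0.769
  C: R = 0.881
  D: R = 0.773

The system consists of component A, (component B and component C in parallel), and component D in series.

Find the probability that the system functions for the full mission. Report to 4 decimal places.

0.5555

Parallel (B and C): 1 − (1 − 0.769000)(1 − 0.881000) = 0.972511
Series (A, [0.972511], and D): 0.739000 × 0.972511 × 0.773000 = 0.5555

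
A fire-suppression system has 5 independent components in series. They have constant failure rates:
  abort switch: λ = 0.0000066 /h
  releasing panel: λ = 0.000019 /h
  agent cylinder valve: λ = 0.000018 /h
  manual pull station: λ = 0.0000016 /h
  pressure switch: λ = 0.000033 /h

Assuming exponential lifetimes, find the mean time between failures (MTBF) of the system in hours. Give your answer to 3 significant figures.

Series of exponential components: λ_sys = Σ λ_i
λ_sys = 0.0000066 + 0.000019 + 0.000018 + 0.0000016 + 0.000033 = 7.8200e-05 /h
MTBF = 1 / λ_sys = 12800 h

12800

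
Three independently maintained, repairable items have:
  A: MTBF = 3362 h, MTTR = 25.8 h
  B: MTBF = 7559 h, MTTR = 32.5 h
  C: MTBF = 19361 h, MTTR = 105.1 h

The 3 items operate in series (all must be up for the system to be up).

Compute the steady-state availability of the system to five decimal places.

0.98280

A(A) = MTBF/(MTBF+MTTR) = 3362/(3362+25.8) = 0.992384
A(B) = MTBF/(MTBF+MTTR) = 7559/(7559+32.5) = 0.995719
A(C) = MTBF/(MTBF+MTTR) = 19361/(19361+105.1) = 0.994601
Series availability: 0.992384 × 0.995719 × 0.994601 = 0.98280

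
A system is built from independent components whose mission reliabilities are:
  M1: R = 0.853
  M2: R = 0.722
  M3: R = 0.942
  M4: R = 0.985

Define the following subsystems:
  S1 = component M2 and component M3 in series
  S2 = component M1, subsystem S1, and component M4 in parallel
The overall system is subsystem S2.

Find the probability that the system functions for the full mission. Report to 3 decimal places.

Series (M2 and M3): 0.72200 × 0.94200 = 0.68012
Parallel (M1, [0.68012], and M4): 1 − (1 − 0.85300)(1 − 0.68012)(1 − 0.98500) = 0.999

0.999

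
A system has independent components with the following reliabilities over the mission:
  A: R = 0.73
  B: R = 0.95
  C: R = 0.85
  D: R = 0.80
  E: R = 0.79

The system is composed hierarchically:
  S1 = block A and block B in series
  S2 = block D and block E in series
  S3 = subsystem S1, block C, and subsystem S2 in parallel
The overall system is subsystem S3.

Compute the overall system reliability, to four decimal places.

0.9831

Series (A and B): 0.730000 × 0.950000 = 0.693500
Series (D and E): 0.800000 × 0.790000 = 0.632000
Parallel ([0.693500], C, and [0.632000]): 1 − (1 − 0.693500)(1 − 0.850000)(1 − 0.632000) = 0.9831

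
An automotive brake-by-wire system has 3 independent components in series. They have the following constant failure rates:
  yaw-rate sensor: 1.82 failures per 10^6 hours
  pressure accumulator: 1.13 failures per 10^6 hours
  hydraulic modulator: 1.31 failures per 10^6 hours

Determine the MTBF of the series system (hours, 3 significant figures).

235000

Series of exponential components: λ_sys = Σ λ_i
λ_sys = 0.00000182 + 0.00000113 + 0.00000131 = 4.2600e-06 /h
MTBF = 1 / λ_sys = 235000 h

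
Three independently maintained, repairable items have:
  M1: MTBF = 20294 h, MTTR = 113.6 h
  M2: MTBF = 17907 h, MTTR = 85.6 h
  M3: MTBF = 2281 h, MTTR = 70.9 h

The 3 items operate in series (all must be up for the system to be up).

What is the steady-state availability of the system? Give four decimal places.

A(M1) = MTBF/(MTBF+MTTR) = 20294/(20294+113.6) = 0.994433
A(M2) = MTBF/(MTBF+MTTR) = 17907/(17907+85.6) = 0.995242
A(M3) = MTBF/(MTBF+MTTR) = 2281/(2281+70.9) = 0.969854
Series availability: 0.994433 × 0.995242 × 0.969854 = 0.9599

0.9599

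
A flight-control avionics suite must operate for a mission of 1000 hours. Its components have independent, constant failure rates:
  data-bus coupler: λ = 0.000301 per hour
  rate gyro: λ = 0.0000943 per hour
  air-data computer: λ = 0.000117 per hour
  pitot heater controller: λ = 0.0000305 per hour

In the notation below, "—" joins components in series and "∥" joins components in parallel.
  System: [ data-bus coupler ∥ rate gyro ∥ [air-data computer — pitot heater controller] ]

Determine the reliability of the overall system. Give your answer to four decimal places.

0.9968

R(data-bus coupler) = exp(−0.000301 × 1000) = 0.740078
R(rate gyro) = exp(−0.0000943 × 1000) = 0.910010
R(air-data computer) = exp(−0.000117 × 1000) = 0.889585
R(pitot heater controller) = exp(−0.0000305 × 1000) = 0.969960
Series (air-data computer and pitot heater controller): 0.889585 × 0.969960 = 0.862862
Parallel (data-bus coupler, rate gyro, and [0.862862]): 1 − (1 − 0.740078)(1 − 0.910010)(1 − 0.862862) = 0.9968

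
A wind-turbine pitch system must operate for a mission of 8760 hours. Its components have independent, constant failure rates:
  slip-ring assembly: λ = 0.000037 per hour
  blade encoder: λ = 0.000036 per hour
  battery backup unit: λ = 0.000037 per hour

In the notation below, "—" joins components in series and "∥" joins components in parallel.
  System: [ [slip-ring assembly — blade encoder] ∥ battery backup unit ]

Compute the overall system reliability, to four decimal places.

R(slip-ring assembly) = exp(−0.000037 × 8760) = 0.723163
R(blade encoder) = exp(−0.000036 × 8760) = 0.729526
R(battery backup unit) = exp(−0.000037 × 8760) = 0.723163
Series (slip-ring assembly and blade encoder): 0.723163 × 0.729526 = 0.527566
Parallel ([0.527566] and battery backup unit): 1 − (1 − 0.527566)(1 − 0.723163) = 0.8692

0.8692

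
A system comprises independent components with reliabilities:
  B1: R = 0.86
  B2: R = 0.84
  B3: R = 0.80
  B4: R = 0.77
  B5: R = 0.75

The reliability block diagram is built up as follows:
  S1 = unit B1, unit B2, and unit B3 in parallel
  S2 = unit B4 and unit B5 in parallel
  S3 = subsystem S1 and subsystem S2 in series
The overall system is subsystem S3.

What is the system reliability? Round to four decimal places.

0.9383

Parallel (B1, B2, and B3): 1 − (1 − 0.860000)(1 − 0.840000)(1 − 0.800000) = 0.995520
Parallel (B4 and B5): 1 − (1 − 0.770000)(1 − 0.750000) = 0.942500
Series ([0.995520] and [0.942500]): 0.995520 × 0.942500 = 0.9383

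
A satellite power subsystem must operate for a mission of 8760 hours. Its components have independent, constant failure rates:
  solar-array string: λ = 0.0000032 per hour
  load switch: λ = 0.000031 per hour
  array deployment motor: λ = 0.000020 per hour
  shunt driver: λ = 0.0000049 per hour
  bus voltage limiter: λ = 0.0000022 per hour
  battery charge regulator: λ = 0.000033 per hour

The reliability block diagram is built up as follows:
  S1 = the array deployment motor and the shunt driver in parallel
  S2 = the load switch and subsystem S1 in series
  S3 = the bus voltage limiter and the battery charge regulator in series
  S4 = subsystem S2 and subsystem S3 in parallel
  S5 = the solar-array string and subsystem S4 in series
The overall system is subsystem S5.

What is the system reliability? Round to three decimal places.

0.910

R(solar-array string) = exp(−0.0000032 × 8760) = 0.97236
R(load switch) = exp(−0.000031 × 8760) = 0.76219
R(array deployment motor) = exp(−0.000020 × 8760) = 0.83929
R(shunt driver) = exp(−0.0000049 × 8760) = 0.95798
R(bus voltage limiter) = exp(−0.0000022 × 8760) = 0.98091
R(battery charge regulator) = exp(−0.000033 × 8760) = 0.74895
Parallel (array deployment motor and shunt driver): 1 − (1 − 0.83929)(1 − 0.95798) = 0.99325
Series (load switch and [0.99325]): 0.76219 × 0.99325 = 0.75705
Series (bus voltage limiter and battery charge regulator): 0.98091 × 0.74895 = 0.73465
Parallel ([0.75705] and [0.73465]): 1 − (1 − 0.75705)(1 − 0.73465) = 0.93553
Series (solar-array string and [0.93553]): 0.97236 × 0.93553 = 0.910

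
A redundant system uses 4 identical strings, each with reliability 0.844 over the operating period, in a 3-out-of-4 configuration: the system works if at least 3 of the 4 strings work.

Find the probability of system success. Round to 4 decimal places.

R = Σ_{i=3}^{4} C(4,i) p^i (1−p)^{4−i} with p = 0.844
C(4,3)·0.844^3·0.156^1 = 0.375156
C(4,4)·0.844^4·0.156^0 = 0.507423
Sum = 0.8826

0.8826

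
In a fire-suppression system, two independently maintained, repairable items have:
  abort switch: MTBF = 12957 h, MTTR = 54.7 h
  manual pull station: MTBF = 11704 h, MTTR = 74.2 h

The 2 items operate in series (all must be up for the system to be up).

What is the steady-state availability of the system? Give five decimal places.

0.98952

A(abort switch) = MTBF/(MTBF+MTTR) = 12957/(12957+54.7) = 0.995796
A(manual pull station) = MTBF/(MTBF+MTTR) = 11704/(11704+74.2) = 0.993700
Series availability: 0.995796 × 0.993700 = 0.98952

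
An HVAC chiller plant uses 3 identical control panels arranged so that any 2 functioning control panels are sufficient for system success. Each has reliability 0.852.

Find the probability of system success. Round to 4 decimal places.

0.9408

R = Σ_{i=2}^{3} C(3,i) p^i (1−p)^{3−i} with p = 0.852
C(3,2)·0.852^2·0.148^1 = 0.322301
C(3,3)·0.852^3·0.148^0 = 0.618470
Sum = 0.9408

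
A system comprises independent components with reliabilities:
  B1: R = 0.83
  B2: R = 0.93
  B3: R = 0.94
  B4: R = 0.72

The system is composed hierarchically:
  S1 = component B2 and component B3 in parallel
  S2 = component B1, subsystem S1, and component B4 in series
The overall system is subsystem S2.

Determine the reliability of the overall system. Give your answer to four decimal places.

0.5951

Parallel (B2 and B3): 1 − (1 − 0.930000)(1 − 0.940000) = 0.995800
Series (B1, [0.995800], and B4): 0.830000 × 0.995800 × 0.720000 = 0.5951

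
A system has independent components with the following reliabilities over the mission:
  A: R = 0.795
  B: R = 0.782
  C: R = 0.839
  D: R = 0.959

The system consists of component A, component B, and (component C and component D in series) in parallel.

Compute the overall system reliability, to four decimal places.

Series (C and D): 0.839000 × 0.959000 = 0.804601
Parallel (A, B, and [0.804601]): 1 − (1 − 0.795000)(1 − 0.782000)(1 − 0.804601) = 0.9913

0.9913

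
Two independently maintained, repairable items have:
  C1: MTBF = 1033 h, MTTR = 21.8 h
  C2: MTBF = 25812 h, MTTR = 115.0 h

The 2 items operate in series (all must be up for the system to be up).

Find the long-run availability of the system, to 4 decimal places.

A(C1) = MTBF/(MTBF+MTTR) = 1033/(1033+21.8) = 0.979333
A(C2) = MTBF/(MTBF+MTTR) = 25812/(25812+115.0) = 0.995564
Series availability: 0.979333 × 0.995564 = 0.9750

0.9750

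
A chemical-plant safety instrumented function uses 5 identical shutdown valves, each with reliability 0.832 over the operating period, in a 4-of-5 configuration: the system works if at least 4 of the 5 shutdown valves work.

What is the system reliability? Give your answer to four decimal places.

0.8012

R = Σ_{i=4}^{5} C(5,i) p^i (1−p)^{5−i} with p = 0.832
C(5,4)·0.832^4·0.168^1 = 0.402506
C(5,5)·0.832^5·0.168^0 = 0.398673
Sum = 0.8012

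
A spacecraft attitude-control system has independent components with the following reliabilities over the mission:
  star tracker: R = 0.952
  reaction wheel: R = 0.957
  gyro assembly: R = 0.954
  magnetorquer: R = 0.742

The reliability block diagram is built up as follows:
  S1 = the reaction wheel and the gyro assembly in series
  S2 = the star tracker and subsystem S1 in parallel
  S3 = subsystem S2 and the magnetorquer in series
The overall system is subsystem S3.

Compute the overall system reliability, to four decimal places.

Series (reaction wheel and gyro assembly): 0.957000 × 0.954000 = 0.912978
Parallel (star tracker and [0.912978]): 1 − (1 − 0.952000)(1 − 0.912978) = 0.995823
Series ([0.995823] and magnetorquer): 0.995823 × 0.742000 = 0.7389

0.7389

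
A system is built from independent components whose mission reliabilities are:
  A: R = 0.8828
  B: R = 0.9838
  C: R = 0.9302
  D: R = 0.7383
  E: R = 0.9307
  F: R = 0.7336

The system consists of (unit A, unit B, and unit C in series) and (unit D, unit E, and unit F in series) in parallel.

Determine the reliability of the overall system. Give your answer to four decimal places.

0.9047

Series (A, B, and C): 0.882800 × 0.983800 × 0.930200 = 0.807877
Series (D, E, and F): 0.738300 × 0.930700 × 0.733600 = 0.504083
Parallel ([0.807877] and [0.504083]): 1 − (1 − 0.807877)(1 − 0.504083) = 0.9047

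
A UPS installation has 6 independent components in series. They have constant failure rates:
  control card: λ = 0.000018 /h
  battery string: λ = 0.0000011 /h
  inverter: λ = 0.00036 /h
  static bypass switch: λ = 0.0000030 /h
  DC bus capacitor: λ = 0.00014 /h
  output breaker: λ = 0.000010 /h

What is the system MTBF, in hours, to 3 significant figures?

Series of exponential components: λ_sys = Σ λ_i
λ_sys = 0.000018 + 0.0000011 + 0.00036 + 0.0000030 + 0.00014 + 0.000010 = 5.3210e-04 /h
MTBF = 1 / λ_sys = 1880 h

1880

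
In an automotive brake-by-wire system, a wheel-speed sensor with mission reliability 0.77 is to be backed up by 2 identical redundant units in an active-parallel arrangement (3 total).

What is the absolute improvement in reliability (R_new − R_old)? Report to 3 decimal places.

0.218

R_before = 0.77
R_after = 1 − (1 − 0.77)^3 = 0.988
ΔR = 0.988 − 0.77 = 0.218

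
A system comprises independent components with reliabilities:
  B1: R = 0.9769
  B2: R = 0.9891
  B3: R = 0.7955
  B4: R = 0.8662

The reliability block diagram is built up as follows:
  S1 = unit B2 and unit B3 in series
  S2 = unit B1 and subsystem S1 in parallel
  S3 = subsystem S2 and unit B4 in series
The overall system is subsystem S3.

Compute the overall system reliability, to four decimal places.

0.8619

Series (B2 and B3): 0.989100 × 0.795500 = 0.786829
Parallel (B1 and [0.786829]): 1 − (1 − 0.976900)(1 − 0.786829) = 0.995076
Series ([0.995076] and B4): 0.995076 × 0.866200 = 0.8619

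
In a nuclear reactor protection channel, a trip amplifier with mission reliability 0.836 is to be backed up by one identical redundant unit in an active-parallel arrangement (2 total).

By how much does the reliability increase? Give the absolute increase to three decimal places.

R_before = 0.836
R_after = 1 − (1 − 0.836)^2 = 0.973
ΔR = 0.973 − 0.836 = 0.137

0.137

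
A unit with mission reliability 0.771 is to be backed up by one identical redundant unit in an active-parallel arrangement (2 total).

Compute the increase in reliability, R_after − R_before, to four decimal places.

0.1766

R_before = 0.771
R_after = 1 − (1 − 0.771)^2 = 0.9476
ΔR = 0.9476 − 0.771 = 0.1766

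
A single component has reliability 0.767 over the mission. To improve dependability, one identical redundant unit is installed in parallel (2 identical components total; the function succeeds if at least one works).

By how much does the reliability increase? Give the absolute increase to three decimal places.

0.179

R_before = 0.767
R_after = 1 − (1 − 0.767)^2 = 0.946
ΔR = 0.946 − 0.767 = 0.179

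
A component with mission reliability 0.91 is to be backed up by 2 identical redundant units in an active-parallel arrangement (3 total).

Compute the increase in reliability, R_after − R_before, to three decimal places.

R_before = 0.91
R_after = 1 − (1 − 0.91)^3 = 0.999
ΔR = 0.999 − 0.91 = 0.089

0.089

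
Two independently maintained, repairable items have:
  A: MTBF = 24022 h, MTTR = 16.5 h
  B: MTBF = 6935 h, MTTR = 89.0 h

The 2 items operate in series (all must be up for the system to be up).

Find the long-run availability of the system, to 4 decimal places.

A(A) = MTBF/(MTBF+MTTR) = 24022/(24022+16.5) = 0.999314
A(B) = MTBF/(MTBF+MTTR) = 6935/(6935+89.0) = 0.987329
Series availability: 0.999314 × 0.987329 = 0.9867

0.9867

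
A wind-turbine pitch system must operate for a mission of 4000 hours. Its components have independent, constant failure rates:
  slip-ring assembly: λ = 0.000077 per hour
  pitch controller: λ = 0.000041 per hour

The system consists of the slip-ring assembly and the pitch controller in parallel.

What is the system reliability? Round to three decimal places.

0.960

R(slip-ring assembly) = exp(−0.000077 × 4000) = 0.73492
R(pitch controller) = exp(−0.000041 × 4000) = 0.84874
Parallel (slip-ring assembly and pitch controller): 1 − (1 − 0.73492)(1 − 0.84874) = 0.960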